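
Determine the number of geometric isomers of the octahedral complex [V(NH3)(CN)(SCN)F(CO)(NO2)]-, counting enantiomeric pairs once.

The six octahedral sites form three mutually perpendicular trans pairs.
Systematic enumeration (placing each ligand type in turn and discarding arrangements equivalent by rotation or reflection) gives 15 geometric isomers.

15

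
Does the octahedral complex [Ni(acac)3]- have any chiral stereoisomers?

yes

The six octahedral sites form three mutually perpendicular trans pairs.
Each acac is bidentate and must span two cis positions.
Only one geometric arrangement is possible; it has no improper symmetry element, so it exists as a pair of enantiomers (2 stereoisomers).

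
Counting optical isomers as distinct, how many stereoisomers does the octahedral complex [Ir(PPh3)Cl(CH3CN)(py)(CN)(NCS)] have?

30

The six octahedral sites form three mutually perpendicular trans pairs.
Systematic enumeration (placing each ligand type in turn and discarding arrangements equivalent by rotation or reflection) gives 15 geometric isomers.
Of these, 15 lack any improper symmetry element and so occur as enantiomeric pairs, giving 15 + 15 = 30 stereoisomers in total.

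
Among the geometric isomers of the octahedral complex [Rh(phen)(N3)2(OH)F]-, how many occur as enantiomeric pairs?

2

Each phen is bidentate and must span two cis positions.
There are 4 geometric isomers: N3 cis (3 arrangements, 2 chiral); N3 trans.
Of these, 2 lack any improper symmetry element and so occur as enantiomeric pairs, giving 4 + 2 = 6 stereoisomers in total.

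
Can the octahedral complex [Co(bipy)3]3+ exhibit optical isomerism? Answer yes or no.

yes

Each bipy is bidentate and must span two cis positions.
Only one geometric arrangement is possible; it has no improper symmetry element, so it exists as a pair of enantiomers (2 stereoisomers).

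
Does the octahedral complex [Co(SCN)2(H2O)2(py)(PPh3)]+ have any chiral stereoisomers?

yes

The six octahedral sites form three mutually perpendicular trans pairs.
The distinct arrangements are (6 in all): SCN cis, H2O trans; SCN trans, H2O trans; SCN cis, H2O cis (3 arrangements, 2 chiral); SCN trans, H2O cis.
Of these, 2 lack any improper symmetry element and so occur as enantiomeric pairs, giving 6 + 2 = 8 stereoisomers in total.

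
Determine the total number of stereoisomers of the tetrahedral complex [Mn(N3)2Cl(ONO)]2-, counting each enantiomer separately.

All four vertices of a tetrahedron are equivalent and mutually adjacent, so cis/trans isomerism cannot arise.
Only one geometric arrangement is possible.

1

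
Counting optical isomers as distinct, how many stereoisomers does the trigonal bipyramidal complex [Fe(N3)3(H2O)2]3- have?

3

Systematic placement gives 3 geometric isomers: H2O both axial; H2O one axial, one equatorial; H2O both equatorial.
Each arrangement has an internal mirror plane or centre of symmetry, so none is chiral.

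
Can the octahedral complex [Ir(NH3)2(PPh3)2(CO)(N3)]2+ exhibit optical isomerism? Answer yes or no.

An octahedron has six vertices in three trans pairs; every non-trans pair is cis.
Working through the distinct placements yields 6 geometric isomers: NH3 trans, PPh3 trans; NH3 cis, PPh3 cis (3 arrangements, 2 chiral); NH3 cis, PPh3 trans; NH3 trans, PPh3 cis.
Of these, 2 lack any improper symmetry element and so occur as enantiomeric pairs, giving 6 + 2 = 8 stereoisomers in total.

yes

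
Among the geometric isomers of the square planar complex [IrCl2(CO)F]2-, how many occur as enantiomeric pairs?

In a square planar complex each vertex has one trans partner and two cis neighbours.
Systematic placement gives 2 geometric isomers: Cl cis; Cl trans.
Each arrangement has an internal mirror plane or centre of symmetry, so none is chiral.

0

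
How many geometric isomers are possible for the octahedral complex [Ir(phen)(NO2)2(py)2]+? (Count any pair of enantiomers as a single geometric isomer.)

The six octahedral sites form three mutually perpendicular trans pairs.
Each phen is bidentate and must span two cis positions.
There are 3 geometric isomers: NO2 trans, py cis; NO2 cis, py trans; NO2 cis, py cis (chiral).

3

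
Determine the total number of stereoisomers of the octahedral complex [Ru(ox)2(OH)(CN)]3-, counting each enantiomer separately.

3

Each ox is bidentate and must span two cis positions.
Systematic placement gives 2 geometric isomers: OH and CN mutually trans; OH and CN mutually cis (chiral).
One of these lacks any improper symmetry element and so occurs as an enantiomeric pair, giving 2 + 1 = 3 stereoisomers in total.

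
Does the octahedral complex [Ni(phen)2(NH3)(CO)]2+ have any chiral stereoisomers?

yes

The six octahedral sites form three mutually perpendicular trans pairs.
Each phen is bidentate and must span two cis positions.
The distinct arrangements are (2 in all): NH3 and CO mutually trans; NH3 and CO mutually cis (chiral).
One of these lacks any improper symmetry element and so occurs as an enantiomeric pair, giving 2 + 1 = 3 stereoisomers in total.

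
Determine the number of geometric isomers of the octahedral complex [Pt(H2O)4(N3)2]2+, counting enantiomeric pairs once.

2

Working through the distinct placements yields 2 geometric isomers: N3 trans; N3 cis.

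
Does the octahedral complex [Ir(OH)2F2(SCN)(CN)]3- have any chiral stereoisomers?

yes

An octahedron has six vertices in three trans pairs; every non-trans pair is cis.
The distinct arrangements are (6 in all): OH cis, F cis (3 arrangements, 2 chiral); OH trans, F cis; OH cis, F trans; OH trans, F trans.
Of these, 2 lack any improper symmetry element and so occur as enantiomeric pairs, giving 6 + 2 = 8 stereoisomers in total.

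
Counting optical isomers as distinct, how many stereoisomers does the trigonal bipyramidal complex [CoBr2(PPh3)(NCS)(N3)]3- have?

Systematic enumeration (placing each ligand type in turn and discarding arrangements equivalent by rotation or reflection) gives 7 geometric isomers.
Of these, 3 lack any improper symmetry element and so occur as enantiomeric pairs, giving 7 + 3 = 10 stereoisomers in total.

10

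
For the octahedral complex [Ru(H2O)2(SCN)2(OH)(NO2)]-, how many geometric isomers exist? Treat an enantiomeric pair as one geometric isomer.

6

In an octahedral complex each vertex has one trans partner and four cis neighbours.
There are 6 geometric isomers: H2O trans, SCN trans; H2O trans, SCN cis; H2O cis, SCN trans; H2O cis, SCN cis (3 arrangements, 2 chiral).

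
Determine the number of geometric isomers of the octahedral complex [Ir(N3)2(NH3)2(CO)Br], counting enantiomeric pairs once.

The six octahedral sites form three mutually perpendicular trans pairs.
Systematic placement gives 6 geometric isomers: N3 trans, NH3 trans; N3 cis, NH3 cis (3 arrangements, 2 chiral); N3 cis, NH3 trans; N3 trans, NH3 cis.

6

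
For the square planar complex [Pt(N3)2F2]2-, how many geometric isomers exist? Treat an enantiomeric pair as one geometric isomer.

Working through the distinct placements yields 2 geometric isomers: N3 cis; N3 trans.

2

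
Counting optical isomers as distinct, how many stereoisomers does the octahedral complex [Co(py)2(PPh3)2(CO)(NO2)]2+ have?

An octahedron has six vertices in three trans pairs; every non-trans pair is cis.
Systematic placement gives 6 geometric isomers: py trans, PPh3 trans; py cis, PPh3 cis (3 arrangements, 2 chiral); py trans, PPh3 cis; py cis, PPh3 trans.
Of these, 2 lack any improper symmetry element and so occur as enantiomeric pairs, giving 6 + 2 = 8 stereoisomers in total.

8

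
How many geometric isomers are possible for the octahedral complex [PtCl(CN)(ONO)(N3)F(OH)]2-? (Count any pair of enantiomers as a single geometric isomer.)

15

An octahedron has six vertices in three trans pairs; every non-trans pair is cis.
Systematic enumeration (placing each ligand type in turn and discarding arrangements equivalent by rotation or reflection) gives 15 geometric isomers.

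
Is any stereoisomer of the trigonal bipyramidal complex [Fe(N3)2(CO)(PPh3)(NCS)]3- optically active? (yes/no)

yes

A trigonal bipyramid has two axial and three equatorial sites, which are chemically inequivalent.
Systematic enumeration (placing each ligand type in turn and discarding arrangements equivalent by rotation or reflection) gives 7 geometric isomers.
Of these, 3 lack any improper symmetry element and so occur as enantiomeric pairs, giving 7 + 3 = 10 stereoisomers in total.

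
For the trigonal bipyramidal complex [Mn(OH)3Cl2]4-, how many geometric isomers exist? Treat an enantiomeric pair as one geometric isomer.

3

In a trigonal bipyramid the two axial positions differ from the three equatorial ones.
There are 3 geometric isomers: Cl both axial; Cl one axial, one equatorial; Cl both equatorial.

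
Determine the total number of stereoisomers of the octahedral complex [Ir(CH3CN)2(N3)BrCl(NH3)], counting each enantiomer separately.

15

Exhaustive case analysis gives 9 geometric isomers.
Of these, 6 lack any improper symmetry element and so occur as enantiomeric pairs, giving 9 + 6 = 15 stereoisomers in total.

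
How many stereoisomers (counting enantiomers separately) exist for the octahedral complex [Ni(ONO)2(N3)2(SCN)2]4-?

6

In an octahedral complex each vertex has one trans partner and four cis neighbours.
Systematic placement gives 5 geometric isomers: ONO trans, N3 trans, SCN trans; ONO cis, N3 trans, SCN cis; ONO cis, N3 cis, SCN trans; ONO cis, N3 cis, SCN cis (chiral); ONO trans, N3 cis, SCN cis.
One of these lacks any improper symmetry element and so occurs as an enantiomeric pair, giving 5 + 1 = 6 stereoisomers in total.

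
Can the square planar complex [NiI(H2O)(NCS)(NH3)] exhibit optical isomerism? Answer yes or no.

A square has two trans pairs of vertices; adjacent vertices are cis.
Systematic placement gives 3 geometric isomers: (H2O/NCS trans, I/NH3 trans); (H2O/NH3 trans, I/NCS trans); (H2O/I trans, NCS/NH3 trans).
Each arrangement has an internal mirror plane or centre of symmetry, so none is chiral.

no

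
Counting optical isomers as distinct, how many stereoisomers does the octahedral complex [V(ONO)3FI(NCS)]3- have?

The six octahedral sites form three mutually perpendicular trans pairs.
Working through the distinct placements yields 4 geometric isomers: ONO mer (3 arrangements); ONO fac (chiral).
One of these lacks any improper symmetry element and so occurs as an enantiomeric pair, giving 4 + 1 = 5 stereoisomers in total.

5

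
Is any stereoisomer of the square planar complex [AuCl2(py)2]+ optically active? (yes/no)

In a square planar complex each vertex has one trans partner and two cis neighbours.
The distinct arrangements are (2 in all): Cl cis; Cl trans.
Each arrangement has an internal mirror plane or centre of symmetry, so none is chiral.

no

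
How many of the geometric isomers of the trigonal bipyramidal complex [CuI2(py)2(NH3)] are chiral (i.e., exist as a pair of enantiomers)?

1

A trigonal bipyramid has two axial and three equatorial sites, which are chemically inequivalent.
Exhaustive case analysis gives 5 geometric isomers.
One of these lacks any improper symmetry element and so occurs as an enantiomeric pair, giving 5 + 1 = 6 stereoisomers in total.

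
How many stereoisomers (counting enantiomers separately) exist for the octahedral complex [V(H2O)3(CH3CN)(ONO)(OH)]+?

An octahedron has six vertices in three trans pairs; every non-trans pair is cis.
There are 4 geometric isomers: H2O mer (3 arrangements); H2O fac (chiral).
One of these lacks any improper symmetry element and so occurs as an enantiomeric pair, giving 4 + 1 = 5 stereoisomers in total.

5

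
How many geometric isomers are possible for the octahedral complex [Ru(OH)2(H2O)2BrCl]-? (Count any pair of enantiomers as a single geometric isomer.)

Working through the distinct placements yields 6 geometric isomers: OH trans, H2O trans; OH cis, H2O cis (3 arrangements, 2 chiral); OH trans, H2O cis; OH cis, H2O trans.

6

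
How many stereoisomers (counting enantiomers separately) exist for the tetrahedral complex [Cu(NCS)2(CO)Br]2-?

In a tetrahedral complex all four positions are equivalent and every pair of ligands is adjacent — there is no cis/trans distinction.
Only one geometric arrangement is possible.

1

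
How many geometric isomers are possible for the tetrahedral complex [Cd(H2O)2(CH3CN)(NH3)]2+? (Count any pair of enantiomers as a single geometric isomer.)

1

All four vertices of a tetrahedron are equivalent and mutually adjacent, so cis/trans isomerism cannot arise.
Only one geometric arrangement is possible.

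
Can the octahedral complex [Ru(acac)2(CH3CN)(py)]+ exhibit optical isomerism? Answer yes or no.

In an octahedral complex each vertex has one trans partner and four cis neighbours.
Each acac is bidentate and must span two cis positions.
Working through the distinct placements yields 2 geometric isomers: CH3CN and py mutually cis (chiral); CH3CN and py mutually trans.
One of these lacks any improper symmetry element and so occurs as an enantiomeric pair, giving 2 + 1 = 3 stereoisomers in total.

yes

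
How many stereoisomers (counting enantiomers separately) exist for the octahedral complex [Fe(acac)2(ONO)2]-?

An octahedron has six vertices in three trans pairs; every non-trans pair is cis.
Each acac is bidentate and must span two cis positions.
Systematic placement gives 2 geometric isomers: ONO trans; ONO cis (chiral).
One of these lacks any improper symmetry element and so occurs as an enantiomeric pair, giving 2 + 1 = 3 stereoisomers in total.

3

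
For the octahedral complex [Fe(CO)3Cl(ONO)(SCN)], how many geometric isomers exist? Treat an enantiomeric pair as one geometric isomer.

4

Systematic placement gives 4 geometric isomers: CO mer (3 arrangements); CO fac (chiral).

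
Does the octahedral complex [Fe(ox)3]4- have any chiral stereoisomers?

yes

The six octahedral sites form three mutually perpendicular trans pairs.
Each ox is bidentate and must span two cis positions.
Only one geometric arrangement is possible; it has no improper symmetry element, so it exists as a pair of enantiomers (2 stereoisomers).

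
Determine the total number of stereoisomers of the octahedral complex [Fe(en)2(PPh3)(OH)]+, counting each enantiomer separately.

In an octahedral complex each vertex has one trans partner and four cis neighbours.
Each en is bidentate and must span two cis positions.
There are 2 geometric isomers: PPh3 and OH mutually trans; PPh3 and OH mutually cis (chiral).
One of these lacks any improper symmetry element and so occurs as an enantiomeric pair, giving 2 + 1 = 3 stereoisomers in total.

3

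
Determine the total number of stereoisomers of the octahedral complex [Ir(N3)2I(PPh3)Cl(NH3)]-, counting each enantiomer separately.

15

Exhaustive case analysis gives 9 geometric isomers.
Of these, 6 lack any improper symmetry element and so occur as enantiomeric pairs, giving 9 + 6 = 15 stereoisomers in total.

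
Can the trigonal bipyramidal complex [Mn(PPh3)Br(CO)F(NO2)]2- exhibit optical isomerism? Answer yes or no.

yes

In a trigonal bipyramid the two axial positions differ from the three equatorial ones.
Placing the ligands in turn and identifying arrangements related by rotation or reflection leaves 10 distinct geometric isomers.
Of these, 10 lack any improper symmetry element and so occur as enantiomeric pairs, giving 10 + 10 = 20 stereoisomers in total.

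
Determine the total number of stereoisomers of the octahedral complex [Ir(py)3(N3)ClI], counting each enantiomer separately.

5

An octahedron has six vertices in three trans pairs; every non-trans pair is cis.
Working through the distinct placements yields 4 geometric isomers: py mer (3 arrangements); py fac (chiral).
One of these lacks any improper symmetry element and so occurs as an enantiomeric pair, giving 4 + 1 = 5 stereoisomers in total.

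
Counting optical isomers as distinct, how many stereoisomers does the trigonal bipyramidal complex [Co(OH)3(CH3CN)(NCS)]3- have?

A trigonal bipyramid has two axial and three equatorial sites, which are chemically inequivalent.
The distinct arrangements are (4 in all): CH3CN axial, NCS axial; CH3CN axial, NCS equatorial; CH3CN equatorial, NCS axial; CH3CN equatorial, NCS equatorial.
Each arrangement has an internal mirror plane or centre of symmetry, so none is chiral.

4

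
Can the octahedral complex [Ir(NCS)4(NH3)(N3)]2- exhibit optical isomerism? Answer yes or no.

no

The six octahedral sites form three mutually perpendicular trans pairs.
The distinct arrangements are (2 in all): NH3 and N3 mutually cis; NH3 and N3 mutually trans.
Each arrangement has an internal mirror plane or centre of symmetry, so none is chiral.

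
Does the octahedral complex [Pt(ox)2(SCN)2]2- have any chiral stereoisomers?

In an octahedral complex each vertex has one trans partner and four cis neighbours.
Each ox is bidentate and must span two cis positions.
The distinct arrangements are (2 in all): SCN trans; SCN cis (chiral).
One of these lacks any improper symmetry element and so occurs as an enantiomeric pair, giving 2 + 1 = 3 stereoisomers in total.

yes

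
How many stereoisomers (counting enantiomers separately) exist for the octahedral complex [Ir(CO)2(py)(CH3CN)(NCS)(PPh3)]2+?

15

In an octahedral complex each vertex has one trans partner and four cis neighbours.
Systematic enumeration (placing each ligand type in turn and discarding arrangements equivalent by rotation or reflection) gives 9 geometric isomers.
Of these, 6 lack any improper symmetry element and so occur as enantiomeric pairs, giving 9 + 6 = 15 stereoisomers in total.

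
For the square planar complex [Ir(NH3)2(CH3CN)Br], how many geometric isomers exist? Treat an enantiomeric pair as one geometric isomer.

A square has two trans pairs of vertices; adjacent vertices are cis.
Working through the distinct placements yields 2 geometric isomers: NH3 cis; NH3 trans.

2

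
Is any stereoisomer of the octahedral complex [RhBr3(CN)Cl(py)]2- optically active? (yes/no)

yes

In an octahedral complex each vertex has one trans partner and four cis neighbours.
Systematic placement gives 4 geometric isomers: Br mer (3 arrangements); Br fac (chiral).
One of these lacks any improper symmetry element and so occurs as an enantiomeric pair, giving 4 + 1 = 5 stereoisomers in total.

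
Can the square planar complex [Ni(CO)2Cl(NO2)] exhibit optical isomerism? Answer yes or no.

no

In a square planar complex each vertex has one trans partner and two cis neighbours.
Working through the distinct placements yields 2 geometric isomers: CO cis; CO trans.
Each arrangement has an internal mirror plane or centre of symmetry, so none is chiral.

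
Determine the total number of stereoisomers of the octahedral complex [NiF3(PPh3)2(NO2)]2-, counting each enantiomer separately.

3

Systematic placement gives 3 geometric isomers: F mer, PPh3 trans; F mer, PPh3 cis; F fac, PPh3 cis.
Each arrangement has an internal mirror plane or centre of symmetry, so none is chiral.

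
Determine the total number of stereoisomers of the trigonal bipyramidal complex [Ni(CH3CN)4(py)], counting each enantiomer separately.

2

The distinct arrangements are (2 in all): py equatorial; py axial.
Each arrangement has an internal mirror plane or centre of symmetry, so none is chiral.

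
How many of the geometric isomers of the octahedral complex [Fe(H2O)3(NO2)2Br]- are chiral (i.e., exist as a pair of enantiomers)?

The six octahedral sites form three mutually perpendicular trans pairs.
Systematic placement gives 3 geometric isomers: H2O mer, NO2 trans; H2O fac, NO2 cis; H2O mer, NO2 cis.
Each arrangement has an internal mirror plane or centre of symmetry, so none is chiral.

0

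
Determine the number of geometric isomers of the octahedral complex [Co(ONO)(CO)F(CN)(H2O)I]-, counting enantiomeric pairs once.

In an octahedral complex each vertex has one trans partner and four cis neighbours.
Placing the ligands in turn and identifying arrangements related by rotation or reflection leaves 15 distinct geometric isomers.

15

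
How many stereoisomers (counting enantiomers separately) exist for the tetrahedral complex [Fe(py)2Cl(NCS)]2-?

In a tetrahedral complex all four positions are equivalent and every pair of ligands is adjacent — there is no cis/trans distinction.
Only one geometric arrangement is possible.

1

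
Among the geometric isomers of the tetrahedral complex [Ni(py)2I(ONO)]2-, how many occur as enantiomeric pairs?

Only one geometric arrangement is possible.

0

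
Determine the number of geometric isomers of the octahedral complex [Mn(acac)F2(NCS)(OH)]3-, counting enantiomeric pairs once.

Each acac is bidentate and must span two cis positions.
Systematic placement gives 4 geometric isomers: F trans; F cis (3 arrangements, 2 chiral).

4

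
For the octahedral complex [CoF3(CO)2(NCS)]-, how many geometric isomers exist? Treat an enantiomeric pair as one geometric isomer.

An octahedron has six vertices in three trans pairs; every non-trans pair is cis.
Working through the distinct placements yields 3 geometric isomers: F mer, CO trans; F fac, CO cis; F mer, CO cis.

3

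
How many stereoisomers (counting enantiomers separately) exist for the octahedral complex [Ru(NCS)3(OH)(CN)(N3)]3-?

5

In an octahedral complex each vertex has one trans partner and four cis neighbours.
Working through the distinct placements yields 4 geometric isomers: NCS mer (3 arrangements); NCS fac (chiral).
One of these lacks any improper symmetry element and so occurs as an enantiomeric pair, giving 4 + 1 = 5 stereoisomers in total.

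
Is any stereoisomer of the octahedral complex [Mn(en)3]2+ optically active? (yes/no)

yes

Each en is bidentate and must span two cis positions.
Only one geometric arrangement is possible; it has no improper symmetry element, so it exists as a pair of enantiomers (2 stereoisomers).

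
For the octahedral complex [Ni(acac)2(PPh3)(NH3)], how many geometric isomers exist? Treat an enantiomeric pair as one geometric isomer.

The six octahedral sites form three mutually perpendicular trans pairs.
Each acac is bidentate and must span two cis positions.
Systematic placement gives 2 geometric isomers: PPh3 and NH3 mutually trans; PPh3 and NH3 mutually cis (chiral).

2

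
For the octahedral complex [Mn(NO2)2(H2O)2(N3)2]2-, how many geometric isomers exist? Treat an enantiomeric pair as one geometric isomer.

5

In an octahedral complex each vertex has one trans partner and four cis neighbours.
Systematic placement gives 5 geometric isomers: NO2 trans, H2O trans, N3 trans; NO2 cis, H2O trans, N3 cis; NO2 trans, H2O cis, N3 cis; NO2 cis, H2O cis, N3 cis (chiral); NO2 cis, H2O cis, N3 trans.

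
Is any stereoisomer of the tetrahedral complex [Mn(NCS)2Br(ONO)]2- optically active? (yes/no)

In a tetrahedral complex all four positions are equivalent and every pair of ligands is adjacent — there is no cis/trans distinction.
Only one geometric arrangement is possible.

no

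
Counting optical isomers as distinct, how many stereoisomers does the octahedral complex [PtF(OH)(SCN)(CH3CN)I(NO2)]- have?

30

The six octahedral sites form three mutually perpendicular trans pairs.
Placing the ligands in turn and identifying arrangements related by rotation or reflection leaves 15 distinct geometric isomers.
Of these, 15 lack any improper symmetry element and so occur as enantiomeric pairs, giving 15 + 15 = 30 stereoisomers in total.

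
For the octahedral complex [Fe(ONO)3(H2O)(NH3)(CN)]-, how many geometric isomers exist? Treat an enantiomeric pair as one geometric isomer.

4

In an octahedral complex each vertex has one trans partner and four cis neighbours.
The distinct arrangements are (4 in all): ONO mer (3 arrangements); ONO fac (chiral).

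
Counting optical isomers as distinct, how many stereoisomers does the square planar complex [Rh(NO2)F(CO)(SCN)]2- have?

3

There are 3 geometric isomers: (CO/NO2 trans, F/SCN trans); (CO/SCN trans, F/NO2 trans); (CO/F trans, NO2/SCN trans).
Each arrangement has an internal mirror plane or centre of symmetry, so none is chiral.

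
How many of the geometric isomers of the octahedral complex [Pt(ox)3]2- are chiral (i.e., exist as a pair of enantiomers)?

1

In an octahedral complex each vertex has one trans partner and four cis neighbours.
Each ox is bidentate and must span two cis positions.
Only one geometric arrangement is possible; it has no improper symmetry element, so it exists as a pair of enantiomers (2 stereoisomers).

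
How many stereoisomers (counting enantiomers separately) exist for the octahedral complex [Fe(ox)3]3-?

2

An octahedron has six vertices in three trans pairs; every non-trans pair is cis.
Each ox is bidentate and must span two cis positions.
Only one geometric arrangement is possible; it has no improper symmetry element, so it exists as a pair of enantiomers (2 stereoisomers).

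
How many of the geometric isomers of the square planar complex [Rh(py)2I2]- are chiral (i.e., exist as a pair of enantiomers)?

There are 2 geometric isomers: py cis; py trans.
Each arrangement has an internal mirror plane or centre of symmetry, so none is chiral.

0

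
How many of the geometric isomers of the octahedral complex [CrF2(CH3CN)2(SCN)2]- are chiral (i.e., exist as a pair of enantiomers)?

The six octahedral sites form three mutually perpendicular trans pairs.
There are 5 geometric isomers: F trans, CH3CN trans, SCN trans; F cis, CH3CN trans, SCN cis; F cis, CH3CN cis, SCN trans; F cis, CH3CN cis, SCN cis (chiral); F trans, CH3CN cis, SCN cis.
One of these lacks any improper symmetry element and so occurs as an enantiomeric pair, giving 5 + 1 = 6 stereoisomers in total.

1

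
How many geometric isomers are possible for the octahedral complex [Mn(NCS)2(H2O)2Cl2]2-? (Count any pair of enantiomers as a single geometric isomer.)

An octahedron has six vertices in three trans pairs; every non-trans pair is cis.
Systematic placement gives 5 geometric isomers: NCS trans, H2O trans, Cl trans; NCS cis, H2O cis, Cl trans; NCS trans, H2O cis, Cl cis; NCS cis, H2O cis, Cl cis (chiral); NCS cis, H2O trans, Cl cis.

5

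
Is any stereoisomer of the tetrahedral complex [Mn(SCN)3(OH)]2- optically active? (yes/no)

All four vertices of a tetrahedron are equivalent and mutually adjacent, so cis/trans isomerism cannot arise.
Only one geometric arrangement is possible.

no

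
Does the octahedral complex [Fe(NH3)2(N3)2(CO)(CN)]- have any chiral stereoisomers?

The distinct arrangements are (6 in all): NH3 trans, N3 trans; NH3 cis, N3 cis (3 arrangements, 2 chiral); NH3 trans, N3 cis; NH3 cis, N3 trans.
Of these, 2 lack any improper symmetry element and so occur as enantiomeric pairs, giving 6 + 2 = 8 stereoisomers in total.

yes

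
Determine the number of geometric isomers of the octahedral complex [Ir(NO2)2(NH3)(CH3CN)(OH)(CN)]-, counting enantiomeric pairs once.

Placing the ligands in turn and identifying arrangements related by rotation or reflection leaves 9 distinct geometric isomers.

9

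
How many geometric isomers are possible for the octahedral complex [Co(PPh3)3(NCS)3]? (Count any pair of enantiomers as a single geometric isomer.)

An octahedron has six vertices in three trans pairs; every non-trans pair is cis.
Working through the distinct placements yields 2 geometric isomers: PPh3 mer; PPh3 fac.

2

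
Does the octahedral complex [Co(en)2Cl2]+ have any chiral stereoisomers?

yes

An octahedron has six vertices in three trans pairs; every non-trans pair is cis.
Each en is bidentate and must span two cis positions.
There are 2 geometric isomers: Cl trans; Cl cis (chiral).
One of these lacks any improper symmetry element and so occurs as an enantiomeric pair, giving 2 + 1 = 3 stereoisomers in total.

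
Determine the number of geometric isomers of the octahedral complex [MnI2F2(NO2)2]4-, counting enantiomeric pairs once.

5

An octahedron has six vertices in three trans pairs; every non-trans pair is cis.
The distinct arrangements are (5 in all): I trans, F trans, NO2 trans; I cis, F trans, NO2 cis; I cis, F cis, NO2 trans; I cis, F cis, NO2 cis (chiral); I trans, F cis, NO2 cis.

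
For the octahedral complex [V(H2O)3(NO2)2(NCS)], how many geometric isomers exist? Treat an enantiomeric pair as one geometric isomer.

3

Systematic placement gives 3 geometric isomers: H2O mer, NO2 trans; H2O mer, NO2 cis; H2O fac, NO2 cis.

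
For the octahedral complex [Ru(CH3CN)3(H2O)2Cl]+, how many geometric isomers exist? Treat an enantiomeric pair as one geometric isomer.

3

An octahedron has six vertices in three trans pairs; every non-trans pair is cis.
Working through the distinct placements yields 3 geometric isomers: CH3CN mer, H2O trans; CH3CN mer, H2O cis; CH3CN fac, H2O cis.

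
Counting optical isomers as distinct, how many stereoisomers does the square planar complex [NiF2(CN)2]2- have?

A square has two trans pairs of vertices; adjacent vertices are cis.
There are 2 geometric isomers: F cis; F trans.
Each arrangement has an internal mirror plane or centre of symmetry, so none is chiral.

2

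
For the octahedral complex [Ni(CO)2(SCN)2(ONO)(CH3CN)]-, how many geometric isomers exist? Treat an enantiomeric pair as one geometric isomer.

The six octahedral sites form three mutually perpendicular trans pairs.
The distinct arrangements are (6 in all): CO cis, SCN trans; CO cis, SCN cis (3 arrangements, 2 chiral); CO trans, SCN trans; CO trans, SCN cis.

6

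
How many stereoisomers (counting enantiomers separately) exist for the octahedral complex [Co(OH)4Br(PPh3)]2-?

2

There are 2 geometric isomers: Br and PPh3 mutually cis; Br and PPh3 mutually trans.
Each arrangement has an internal mirror plane or centre of symmetry, so none is chiral.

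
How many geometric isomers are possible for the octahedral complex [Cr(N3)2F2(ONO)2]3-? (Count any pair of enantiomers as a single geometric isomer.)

The six octahedral sites form three mutually perpendicular trans pairs.
Working through the distinct placements yields 5 geometric isomers: N3 trans, F trans, ONO trans; N3 cis, F trans, ONO cis; N3 cis, F cis, ONO trans; N3 cis, F cis, ONO cis (chiral); N3 trans, F cis, ONO cis.

5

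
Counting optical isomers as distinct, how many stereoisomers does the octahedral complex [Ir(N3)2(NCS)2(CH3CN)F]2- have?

8

The distinct arrangements are (6 in all): N3 trans, NCS trans; N3 cis, NCS cis (3 arrangements, 2 chiral); N3 cis, NCS trans; N3 trans, NCS cis.
Of these, 2 lack any improper symmetry element and so occur as enantiomeric pairs, giving 6 + 2 = 8 stereoisomers in total.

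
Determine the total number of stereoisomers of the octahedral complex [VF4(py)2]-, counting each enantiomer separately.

2

In an octahedral complex each vertex has one trans partner and four cis neighbours.
There are 2 geometric isomers: py trans; py cis.
Each arrangement has an internal mirror plane or centre of symmetry, so none is chiral.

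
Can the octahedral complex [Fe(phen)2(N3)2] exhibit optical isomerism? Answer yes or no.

An octahedron has six vertices in three trans pairs; every non-trans pair is cis.
Each phen is bidentate and must span two cis positions.
There are 2 geometric isomers: N3 trans; N3 cis (chiral).
One of these lacks any improper symmetry element and so occurs as an enantiomeric pair, giving 2 + 1 = 3 stereoisomers in total.

yes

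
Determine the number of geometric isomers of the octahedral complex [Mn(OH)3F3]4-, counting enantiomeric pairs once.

The six octahedral sites form three mutually perpendicular trans pairs.
The distinct arrangements are (2 in all): OH mer; OH fac.

2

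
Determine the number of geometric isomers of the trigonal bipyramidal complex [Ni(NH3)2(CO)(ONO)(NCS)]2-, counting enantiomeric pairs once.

7

In a trigonal bipyramid the two axial positions differ from the three equatorial ones.
Exhaustive case analysis gives 7 geometric isomers.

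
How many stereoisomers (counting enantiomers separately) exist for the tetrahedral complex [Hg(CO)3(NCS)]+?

In a tetrahedral complex all four positions are equivalent and every pair of ligands is adjacent — there is no cis/trans distinction.
Only one geometric arrangement is possible.

1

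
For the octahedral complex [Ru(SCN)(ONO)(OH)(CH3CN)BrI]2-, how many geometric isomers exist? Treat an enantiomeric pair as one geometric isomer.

15

In an octahedral complex each vertex has one trans partner and four cis neighbours.
Placing the ligands in turn and identifying arrangements related by rotation or reflection leaves 15 distinct geometric isomers.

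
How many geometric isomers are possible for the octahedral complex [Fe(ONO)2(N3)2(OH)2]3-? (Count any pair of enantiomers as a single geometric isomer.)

The distinct arrangements are (5 in all): ONO trans, N3 trans, OH trans; ONO cis, N3 trans, OH cis; ONO trans, N3 cis, OH cis; ONO cis, N3 cis, OH cis (chiral); ONO cis, N3 cis, OH trans.

5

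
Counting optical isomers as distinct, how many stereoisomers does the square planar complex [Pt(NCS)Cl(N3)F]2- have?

3

Working through the distinct placements yields 3 geometric isomers: (Cl/N3 trans, F/NCS trans); (Cl/NCS trans, F/N3 trans); (Cl/F trans, N3/NCS trans).
Each arrangement has an internal mirror plane or centre of symmetry, so none is chiral.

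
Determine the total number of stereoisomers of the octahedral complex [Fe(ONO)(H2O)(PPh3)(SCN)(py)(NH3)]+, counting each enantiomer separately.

An octahedron has six vertices in three trans pairs; every non-trans pair is cis.
Exhaustive case analysis gives 15 geometric isomers.
Of these, 15 lack any improper symmetry element and so occur as enantiomeric pairs, giving 15 + 15 = 30 stereoisomers in total.

30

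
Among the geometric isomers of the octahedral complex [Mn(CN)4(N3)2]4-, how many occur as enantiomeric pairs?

An octahedron has six vertices in three trans pairs; every non-trans pair is cis.
Working through the distinct placements yields 2 geometric isomers: N3 trans; N3 cis.
Each arrangement has an internal mirror plane or centre of symmetry, so none is chiral.

0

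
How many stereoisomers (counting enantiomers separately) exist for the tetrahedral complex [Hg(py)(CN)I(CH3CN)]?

2

In a tetrahedral complex all four positions are equivalent and every pair of ligands is adjacent — there is no cis/trans distinction.
Only one geometric arrangement is possible; it has no improper symmetry element, so it exists as a pair of enantiomers (2 stereoisomers).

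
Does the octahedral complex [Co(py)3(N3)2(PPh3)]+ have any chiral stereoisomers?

Systematic placement gives 3 geometric isomers: py mer, N3 trans; py mer, N3 cis; py fac, N3 cis.
Each arrangement has an internal mirror plane or centre of symmetry, so none is chiral.

no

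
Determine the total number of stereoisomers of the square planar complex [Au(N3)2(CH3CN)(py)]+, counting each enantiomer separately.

The distinct arrangements are (2 in all): N3 cis; N3 trans.
Each arrangement has an internal mirror plane or centre of symmetry, so none is chiral.

2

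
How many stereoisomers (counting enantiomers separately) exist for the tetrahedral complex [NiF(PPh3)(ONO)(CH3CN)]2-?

Only one geometric arrangement is possible; it has no improper symmetry element, so it exists as a pair of enantiomers (2 stereoisomers).

2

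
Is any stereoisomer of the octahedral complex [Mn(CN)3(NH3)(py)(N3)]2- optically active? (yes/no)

In an octahedral complex each vertex has one trans partner and four cis neighbours.
Systematic placement gives 4 geometric isomers: CN mer (3 arrangements); CN fac (chiral).
One of these lacks any improper symmetry element and so occurs as an enantiomeric pair, giving 4 + 1 = 5 stereoisomers in total.

yes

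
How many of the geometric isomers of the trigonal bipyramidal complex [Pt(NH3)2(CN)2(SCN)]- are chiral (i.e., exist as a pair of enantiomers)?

1

A trigonal bipyramid has two axial and three equatorial sites, which are chemically inequivalent.
Placing the ligands in turn and identifying arrangements related by rotation or reflection leaves 5 distinct geometric isomers.
One of these lacks any improper symmetry element and so occurs as an enantiomeric pair, giving 5 + 1 = 6 stereoisomers in total.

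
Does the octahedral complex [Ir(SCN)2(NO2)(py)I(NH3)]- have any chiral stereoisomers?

In an octahedral complex each vertex has one trans partner and four cis neighbours.
Systematic enumeration (placing each ligand type in turn and discarding arrangements equivalent by rotation or reflection) gives 9 geometric isomers.
Of these, 6 lack any improper symmetry element and so occur as enantiomeric pairs, giving 9 + 6 = 15 stereoisomers in total.

yes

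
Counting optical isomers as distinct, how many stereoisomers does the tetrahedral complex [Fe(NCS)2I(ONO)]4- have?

1

All four vertices of a tetrahedron are equivalent and mutually adjacent, so cis/trans isomerism cannot arise.
Only one geometric arrangement is possible.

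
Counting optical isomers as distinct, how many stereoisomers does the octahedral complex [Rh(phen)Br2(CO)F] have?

Each phen is bidentate and must span two cis positions.
There are 4 geometric isomers: Br trans; Br cis (3 arrangements, 2 chiral).
Of these, 2 lack any improper symmetry element and so occur as enantiomeric pairs, giving 4 + 2 = 6 stereoisomers in total.

6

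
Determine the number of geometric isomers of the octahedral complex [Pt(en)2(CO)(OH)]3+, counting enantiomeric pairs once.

Each en is bidentate and must span two cis positions.
Working through the distinct placements yields 2 geometric isomers: CO and OH mutually trans; CO and OH mutually cis (chiral).

2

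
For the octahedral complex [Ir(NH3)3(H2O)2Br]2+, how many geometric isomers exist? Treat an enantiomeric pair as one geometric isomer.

The six octahedral sites form three mutually perpendicular trans pairs.
Systematic placement gives 3 geometric isomers: NH3 mer, H2O cis; NH3 mer, H2O trans; NH3 fac, H2O cis.

3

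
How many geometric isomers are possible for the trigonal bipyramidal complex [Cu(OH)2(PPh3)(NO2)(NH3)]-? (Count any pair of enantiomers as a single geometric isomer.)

7

A trigonal bipyramid has two axial and three equatorial sites, which are chemically inequivalent.
Placing the ligands in turn and identifying arrangements related by rotation or reflection leaves 7 distinct geometric isomers.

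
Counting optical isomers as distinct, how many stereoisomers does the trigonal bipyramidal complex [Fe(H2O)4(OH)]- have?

A trigonal bipyramid has two axial and three equatorial sites, which are chemically inequivalent.
The distinct arrangements are (2 in all): OH equatorial; OH axial.
Each arrangement has an internal mirror plane or centre of symmetry, so none is chiral.

2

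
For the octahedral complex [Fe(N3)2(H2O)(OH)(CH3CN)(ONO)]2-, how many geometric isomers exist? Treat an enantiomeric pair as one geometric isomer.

9

In an octahedral complex each vertex has one trans partner and four cis neighbours.
Systematic enumeration (placing each ligand type in turn and discarding arrangements equivalent by rotation or reflection) gives 9 geometric isomers.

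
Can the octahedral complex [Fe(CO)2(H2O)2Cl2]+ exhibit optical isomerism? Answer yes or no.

An octahedron has six vertices in three trans pairs; every non-trans pair is cis.
Systematic placement gives 5 geometric isomers: CO trans, H2O trans, Cl trans; CO trans, H2O cis, Cl cis; CO cis, H2O trans, Cl cis; CO cis, H2O cis, Cl cis (chiral); CO cis, H2O cis, Cl trans.
One of these lacks any improper symmetry element and so occurs as an enantiomeric pair, giving 5 + 1 = 6 stereoisomers in total.

yes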